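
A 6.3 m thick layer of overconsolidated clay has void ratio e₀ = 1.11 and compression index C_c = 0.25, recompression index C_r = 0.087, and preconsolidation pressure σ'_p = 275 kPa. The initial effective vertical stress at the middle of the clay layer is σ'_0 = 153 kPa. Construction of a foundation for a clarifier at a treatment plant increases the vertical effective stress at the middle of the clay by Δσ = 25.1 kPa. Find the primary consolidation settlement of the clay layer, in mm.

S_c ≈ 17.1 mm

Final effective stress: σ'_f = 153 + 25.1 = 178.1 kPa.
σ'_f = 178.1 ≤ σ'_p = 275 kPa, so the clay remains overconsolidated and only the recompression index applies:
S_c = C_r·H/(1+e₀)·log₁₀(σ'_f/σ'_0) = 0.087×6.3/2.11×log₁₀(178.1/153)
    = 0.25976 × 0.065972 = 0.01714 m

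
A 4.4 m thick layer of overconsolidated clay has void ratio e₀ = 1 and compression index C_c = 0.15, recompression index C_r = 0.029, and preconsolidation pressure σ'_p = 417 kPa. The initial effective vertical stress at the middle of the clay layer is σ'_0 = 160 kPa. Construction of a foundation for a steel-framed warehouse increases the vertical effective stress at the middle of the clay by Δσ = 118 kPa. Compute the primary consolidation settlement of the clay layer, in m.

S_c ≈ 0.0153 m

Final effective stress: σ'_f = 160 + 118 = 278 kPa.
σ'_f = 278 ≤ σ'_p = 417 kPa, so the clay remains overconsolidated and only the recompression index applies:
S_c = C_r·H/(1+e₀)·log₁₀(σ'_f/σ'_0) = 0.029×4.4/2×log₁₀(278/160)
    = 0.0638 × 0.23992 = 0.01531 m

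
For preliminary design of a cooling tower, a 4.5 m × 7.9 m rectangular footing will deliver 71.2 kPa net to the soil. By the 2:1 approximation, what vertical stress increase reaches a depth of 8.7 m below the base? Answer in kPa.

Δσ_z ≈ 11.6 kPa

By the 2:1 method the load spreads at 1 horizontal : 2 vertical, so at depth z the loaded area has grown by z in each plan dimension:
Δσ = qBL/((B+z)(L+z)) = 71.2×4.5×7.9/((4.5+8.7)(7.9+8.7)) = 11.551 kPa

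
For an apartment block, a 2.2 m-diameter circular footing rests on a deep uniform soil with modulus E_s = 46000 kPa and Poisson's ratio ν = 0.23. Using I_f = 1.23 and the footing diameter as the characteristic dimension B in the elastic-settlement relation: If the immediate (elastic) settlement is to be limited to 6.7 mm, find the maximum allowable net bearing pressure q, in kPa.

q ≈ 120 kPa

S_e = q·B·(1−ν²)/E_s · I_f  ⇒  q = S_e·E_s / (B·(1−ν²)·I_f).
q = 0.0067 × 46000 / (2.2 × 0.9471 × 1.23) = 120.3 kPa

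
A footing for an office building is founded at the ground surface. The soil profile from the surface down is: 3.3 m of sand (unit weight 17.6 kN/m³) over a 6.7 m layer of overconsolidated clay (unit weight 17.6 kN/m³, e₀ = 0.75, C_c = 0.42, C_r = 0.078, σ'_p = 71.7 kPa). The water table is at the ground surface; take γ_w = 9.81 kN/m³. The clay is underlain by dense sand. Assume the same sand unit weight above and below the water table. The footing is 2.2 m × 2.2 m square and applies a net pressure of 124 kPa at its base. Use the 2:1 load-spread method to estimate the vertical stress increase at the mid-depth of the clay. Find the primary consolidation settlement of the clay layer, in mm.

Mid-depth of clay below the ground surface: z = 3.3 + 6.7/2 = 6.65 m.
Total vertical stress at mid-clay: σ_v = 17.6×3.3 + 17.6×3.35 = 117.04 kPa.
Pore pressure: u = 9.81×(6.65 − 0) = 65.237 kPa.
Initial effective stress: σ'_0 = σ_v − u = 117.04 − 65.237 = 51.803 kPa.
Stress increase at mid-clay by the 2:1 spreading method:
Δσ = qBL/((B+z)(L+z)) = 124×2.2×2.2/((2.2+6.65)(2.2+6.65)) = 7.6627 kPa
Final effective stress: σ'_f = 51.803 + 7.6627 = 59.466 kPa.
σ'_f = 59.466 ≤ σ'_p = 71.7 kPa, so the clay remains overconsolidated and only the recompression index applies:
S_c = C_r·H/(1+e₀)·log₁₀(σ'_f/σ'_0) = 0.078×6.7/1.75×log₁₀(59.466/51.803)
    = 0.29863 × 0.059914 = 0.01789 m

S_c ≈ 17.9 mm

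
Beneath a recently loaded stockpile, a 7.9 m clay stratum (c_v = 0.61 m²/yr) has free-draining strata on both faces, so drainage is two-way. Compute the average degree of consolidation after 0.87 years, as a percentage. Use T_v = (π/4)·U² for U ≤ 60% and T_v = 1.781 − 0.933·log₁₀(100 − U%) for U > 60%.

Drainage path length: H_d = H/2 = 3.95 m (double drainage).
T_v = c_v·t/H_d² = 0.61×0.87/3.95² = 0.034014.
T_v = 0.034014 corresponds to the U ≤ 60% branch:
U = √(4T_v/π) = 0.2081

U ≈ 20.8 %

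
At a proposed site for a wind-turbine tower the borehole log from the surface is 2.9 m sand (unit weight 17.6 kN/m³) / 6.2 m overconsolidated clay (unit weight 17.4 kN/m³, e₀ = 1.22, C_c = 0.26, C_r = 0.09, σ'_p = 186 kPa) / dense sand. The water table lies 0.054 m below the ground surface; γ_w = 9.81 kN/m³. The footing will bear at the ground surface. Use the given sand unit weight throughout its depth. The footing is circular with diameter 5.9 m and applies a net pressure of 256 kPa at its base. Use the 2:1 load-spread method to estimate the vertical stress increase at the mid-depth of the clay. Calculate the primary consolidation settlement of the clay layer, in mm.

Mid-depth of clay below the ground surface: z = 2.9 + 6.2/2 = 6 m.
Total vertical stress at mid-clay: σ_v = 17.6×2.9 + 17.4×3.1 = 104.98 kPa.
Pore pressure: u = 9.81×(6 − 0.054) = 58.33 kPa.
Initial effective stress: σ'_0 = σ_v − u = 104.98 − 58.33 = 46.65 kPa.
Stress increase at mid-clay by the 2:1 spreading method:
Δσ ≈ qD²/(D+z)² = 256×5.9²/(5.9+6)² = 62.929 kPa
Final effective stress: σ'_f = 46.65 + 62.929 = 109.58 kPa.
σ'_f = 109.58 ≤ σ'_p = 186 kPa, so the clay remains overconsolidated and only the recompression index applies:
S_c = C_r·H/(1+e₀)·log₁₀(σ'_f/σ'_0) = 0.09×6.2/2.22×log₁₀(109.58/46.65)
    = 0.25135 × 0.37088 = 0.09322 m

S_c ≈ 93.2 mm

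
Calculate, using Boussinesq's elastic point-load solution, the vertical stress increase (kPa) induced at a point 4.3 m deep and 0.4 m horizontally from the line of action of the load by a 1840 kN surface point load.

Δσ_z ≈ 46.5 kPa

Boussinesq vertical stress below a point load on an elastic half-space:
Δσ_z = 3P/(2πz²) · [1 + (r/z)²]^(−5/2)
r/z = 0.4/4.3 = 0.093023; [1+(r/z)²]^(−5/2) = 0.97869.
Δσ_z = 3×1840/(2π×4.3²) × 0.97869 = 47.514 × 0.97869 = 46.5 kPa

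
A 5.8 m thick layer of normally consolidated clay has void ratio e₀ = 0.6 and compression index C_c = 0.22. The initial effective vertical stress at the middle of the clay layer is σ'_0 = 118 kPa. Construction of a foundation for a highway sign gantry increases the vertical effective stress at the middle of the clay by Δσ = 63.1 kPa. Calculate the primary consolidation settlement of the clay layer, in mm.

S_c ≈ 148 mm

Final effective stress: σ'_f = σ'_0 + Δσ = 118 + 63.1 = 181.1 kPa.
Normally consolidated clay, so the full stress increment lies on the virgin compression line:
S_c = C_c·H/(1+e₀)·log₁₀(σ'_f/σ'_0) = 0.22×5.8/(1+0.6)×log₁₀(181.1/118)
    = 0.7975 × 0.18604 = 0.1484 m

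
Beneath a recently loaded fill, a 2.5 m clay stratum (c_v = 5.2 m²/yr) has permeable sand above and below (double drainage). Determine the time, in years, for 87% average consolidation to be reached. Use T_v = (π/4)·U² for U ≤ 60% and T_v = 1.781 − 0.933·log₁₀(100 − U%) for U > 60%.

Drainage path length: H_d = H/2 = 1.25 m (double drainage).
U > 60%: T_v = 1.781 − 0.933·log₁₀(100 − 87) = 0.74169.
t = T_v·H_d²/c_v = 0.74169×1.25²/5.2 = 0.2229 years.

t ≈ 0.223 years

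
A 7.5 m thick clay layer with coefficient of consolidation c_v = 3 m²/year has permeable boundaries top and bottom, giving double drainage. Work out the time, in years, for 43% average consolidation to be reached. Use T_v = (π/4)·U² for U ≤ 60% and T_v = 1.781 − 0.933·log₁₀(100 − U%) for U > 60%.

Drainage path length: H_d = H/2 = 3.75 m (double drainage).
U ≤ 60%: T_v = (π/4)·U² = (π/4)×0.43² = 0.14522.
t = T_v·H_d²/c_v = 0.14522×3.75²/3 = 0.6807 years.

t ≈ 0.681 years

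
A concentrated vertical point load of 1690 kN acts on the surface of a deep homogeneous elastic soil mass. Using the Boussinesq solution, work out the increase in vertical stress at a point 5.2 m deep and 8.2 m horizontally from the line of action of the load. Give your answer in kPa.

Boussinesq vertical stress below a point load on an elastic half-space:
Δσ_z = 3P/(2πz²) · [1 + (r/z)²]^(−5/2)
r/z = 8.2/5.2 = 1.5769; [1+(r/z)²]^(−5/2) = 0.044052.
Δσ_z = 3×1690/(2π×5.2²) × 0.044052 = 29.842 × 0.044052 = 1.315 kPa

Δσ_z ≈ 1.31 kPa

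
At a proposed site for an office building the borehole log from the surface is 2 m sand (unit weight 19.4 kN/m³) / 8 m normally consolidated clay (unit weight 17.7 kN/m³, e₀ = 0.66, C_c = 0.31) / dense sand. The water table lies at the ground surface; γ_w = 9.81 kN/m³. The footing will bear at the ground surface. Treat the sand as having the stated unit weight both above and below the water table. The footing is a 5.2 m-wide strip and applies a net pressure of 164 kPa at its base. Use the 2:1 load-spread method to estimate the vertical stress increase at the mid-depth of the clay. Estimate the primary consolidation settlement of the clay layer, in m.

S_c ≈ 0.595 m

Mid-depth of clay below the ground surface: z = 2 + 8/2 = 6 m.
Total vertical stress at mid-clay: σ_v = 19.4×2 + 17.7×4 = 109.6 kPa.
Pore pressure: u = 9.81×(6 − 0) = 58.86 kPa.
Initial effective stress: σ'_0 = σ_v − u = 109.6 − 58.86 = 50.74 kPa.
Stress increase at mid-clay by the 2:1 spreading method:
Δσ = qB/(B+z) = 164×5.2/(5.2+6) = 76.143 kPa
Final effective stress: σ'_f = σ'_0 + Δσ = 50.74 + 76.143 = 126.88 kPa.
Normally consolidated clay, so the full stress increment lies on the virgin compression line:
S_c = C_c·H/(1+e₀)·log₁₀(σ'_f/σ'_0) = 0.31×8/(1+0.66)×log₁₀(126.88/50.74)
    = 1.494 × 0.39804 = 0.5947 m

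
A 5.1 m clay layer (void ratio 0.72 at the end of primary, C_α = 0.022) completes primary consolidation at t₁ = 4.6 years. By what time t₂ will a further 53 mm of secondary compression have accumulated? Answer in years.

S_s = C_α·H/(1+e_p)·log₁₀(t₂/t₁) ⇒ log₁₀(t₂/t₁) = S_s·(1+e_p)/(C_α·H).
log₁₀(t₂/t₁) = 0.053 × (1+0.72) / (0.022×5.1) = 0.8125
t₂ = t₁ × 10^0.8125 = 4.6 × 6.493 = 29.87 years

t₂ ≈ 29.9 years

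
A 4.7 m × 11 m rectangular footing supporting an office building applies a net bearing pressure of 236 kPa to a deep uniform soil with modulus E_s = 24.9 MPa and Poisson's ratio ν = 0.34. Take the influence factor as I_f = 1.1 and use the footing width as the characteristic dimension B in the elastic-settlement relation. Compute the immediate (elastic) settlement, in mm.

S_e ≈ 43.3 mm

Immediate (elastic) settlement: S_e = q·B·(1−ν²)/E_s · I_f.
E_s = 24.9 MPa = 24900 kPa.
S_e = 236 × 4.7 × (1 − 0.34²) / 24900 × 1.1
    = 236 × 4.7 × 0.8844 / 24900 × 1.1
    = 0.04334 m = 43.34 mm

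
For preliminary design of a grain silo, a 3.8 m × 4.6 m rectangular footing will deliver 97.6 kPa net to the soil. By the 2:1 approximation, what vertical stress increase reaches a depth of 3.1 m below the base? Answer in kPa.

By the 2:1 method the load spreads at 1 horizontal : 2 vertical, so at depth z the loaded area has grown by z in each plan dimension:
Δσ = qBL/((B+z)(L+z)) = 97.6×3.8×4.6/((3.8+3.1)(4.6+3.1)) = 32.111 kPa

Δσ_z ≈ 32.1 kPa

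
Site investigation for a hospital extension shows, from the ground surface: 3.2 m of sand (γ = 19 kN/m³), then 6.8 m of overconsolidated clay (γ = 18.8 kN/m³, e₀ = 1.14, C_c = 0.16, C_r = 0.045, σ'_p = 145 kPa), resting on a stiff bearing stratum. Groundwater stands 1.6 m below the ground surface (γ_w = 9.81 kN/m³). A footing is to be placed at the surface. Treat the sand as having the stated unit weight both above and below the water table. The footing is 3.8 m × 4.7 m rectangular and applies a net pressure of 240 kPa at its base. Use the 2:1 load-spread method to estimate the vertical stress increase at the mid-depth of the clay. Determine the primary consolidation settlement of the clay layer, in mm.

Mid-depth of clay below the ground surface: z = 3.2 + 6.8/2 = 6.6 m.
Total vertical stress at mid-clay: σ_v = 19×3.2 + 18.8×3.4 = 124.72 kPa.
Pore pressure: u = 9.81×(6.6 − 1.6) = 49.05 kPa.
Initial effective stress: σ'_0 = σ_v − u = 124.72 − 49.05 = 75.67 kPa.
Stress increase at mid-clay by the 2:1 spreading method:
Δσ = qBL/((B+z)(L+z)) = 240×3.8×4.7/((3.8+6.6)(4.7+6.6)) = 36.474 kPa
Final effective stress: σ'_f = 75.67 + 36.474 = 112.14 kPa.
σ'_f = 112.14 ≤ σ'_p = 145 kPa, so the clay remains overconsolidated and only the recompression index applies:
S_c = C_r·H/(1+e₀)·log₁₀(σ'_f/σ'_0) = 0.045×6.8/2.14×log₁₀(112.14/75.67)
    = 0.14299 × 0.17084 = 0.02443 m

S_c ≈ 24.4 mm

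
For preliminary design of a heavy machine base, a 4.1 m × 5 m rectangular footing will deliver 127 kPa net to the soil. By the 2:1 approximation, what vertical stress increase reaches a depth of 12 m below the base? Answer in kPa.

Δσ_z ≈ 9.51 kPa

By the 2:1 method the load spreads at 1 horizontal : 2 vertical, so at depth z the loaded area has grown by z in each plan dimension:
Δσ = qBL/((B+z)(L+z)) = 127×4.1×5/((4.1+12)(5+12)) = 9.5122 kPa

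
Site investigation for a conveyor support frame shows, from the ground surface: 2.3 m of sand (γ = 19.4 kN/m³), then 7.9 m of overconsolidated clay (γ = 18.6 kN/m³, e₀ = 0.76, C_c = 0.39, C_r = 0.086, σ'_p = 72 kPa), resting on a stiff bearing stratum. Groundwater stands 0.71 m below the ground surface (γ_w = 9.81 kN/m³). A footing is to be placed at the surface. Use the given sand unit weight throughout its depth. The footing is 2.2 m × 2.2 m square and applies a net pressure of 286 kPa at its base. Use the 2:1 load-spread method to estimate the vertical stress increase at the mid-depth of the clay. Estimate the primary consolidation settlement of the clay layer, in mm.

S_c ≈ 130 mm

Mid-depth of clay below the ground surface: z = 2.3 + 7.9/2 = 6.25 m.
Total vertical stress at mid-clay: σ_v = 19.4×2.3 + 18.6×3.95 = 118.09 kPa.
Pore pressure: u = 9.81×(6.25 − 0.71) = 54.347 kPa.
Initial effective stress: σ'_0 = σ_v − u = 118.09 − 54.347 = 63.743 kPa.
Stress increase at mid-clay by the 2:1 spreading method:
Δσ = qBL/((B+z)(L+z)) = 286×2.2×2.2/((2.2+6.25)(2.2+6.25)) = 19.386 kPa
Final effective stress: σ'_f = 63.743 + 19.386 = 83.129 kPa.
σ'_f = 83.129 > σ'_p = 72 kPa, so the stress path crosses the preconsolidation pressure — recompression up to σ'_p, then virgin compression beyond:
S_c = H/(1+e₀)·[C_r·log₁₀(σ'_p/σ'_0) + C_c·log₁₀(σ'_f/σ'_p)]
    = 7.9/1.76 × [0.086×log₁₀(72/63.743) + 0.39×log₁₀(83.129/72)]
    = 4.4886 × [0.0045494 + 0.024344] = 0.1297 m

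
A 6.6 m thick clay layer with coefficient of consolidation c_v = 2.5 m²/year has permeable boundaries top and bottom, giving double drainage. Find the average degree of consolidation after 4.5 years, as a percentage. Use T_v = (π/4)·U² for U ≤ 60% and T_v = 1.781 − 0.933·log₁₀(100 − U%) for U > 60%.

Drainage path length: H_d = H/2 = 3.3 m (double drainage).
T_v = c_v·t/H_d² = 2.5×4.5/3.3² = 1.0331.
T_v = 1.0331 corresponds to the U > 60% branch:
U = 1 − 10^((1.781 − T_v)/0.933)/100 = 0.9367

U ≈ 93.7 %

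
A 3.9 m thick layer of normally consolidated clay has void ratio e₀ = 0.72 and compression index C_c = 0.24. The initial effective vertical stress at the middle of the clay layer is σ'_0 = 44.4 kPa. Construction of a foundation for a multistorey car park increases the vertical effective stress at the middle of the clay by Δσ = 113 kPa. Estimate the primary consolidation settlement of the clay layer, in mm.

Final effective stress: σ'_f = σ'_0 + Δσ = 44.4 + 113 = 157.4 kPa.
Normally consolidated clay, so the full stress increment lies on the virgin compression line:
S_c = C_c·H/(1+e₀)·log₁₀(σ'_f/σ'_0) = 0.24×3.9/(1+0.72)×log₁₀(157.4/44.4)
    = 0.54419 × 0.54962 = 0.2991 m

S_c ≈ 299 mm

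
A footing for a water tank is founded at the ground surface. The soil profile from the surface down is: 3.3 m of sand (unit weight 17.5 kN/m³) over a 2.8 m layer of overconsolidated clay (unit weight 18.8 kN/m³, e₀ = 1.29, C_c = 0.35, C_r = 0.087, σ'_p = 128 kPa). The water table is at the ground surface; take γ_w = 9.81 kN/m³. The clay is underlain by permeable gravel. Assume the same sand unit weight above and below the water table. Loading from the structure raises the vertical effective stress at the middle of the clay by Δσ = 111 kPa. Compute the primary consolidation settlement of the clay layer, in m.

Mid-depth of clay below the ground surface: z = 3.3 + 2.8/2 = 4.7 m.
Total vertical stress at mid-clay: σ_v = 17.5×3.3 + 18.8×1.4 = 84.07 kPa.
Pore pressure: u = 9.81×(4.7 − 0) = 46.107 kPa.
Initial effective stress: σ'_0 = σ_v − u = 84.07 − 46.107 = 37.963 kPa.
Final effective stress: σ'_f = 37.963 + 111 = 148.96 kPa.
σ'_f = 148.96 > σ'_p = 128 kPa, so the stress path crosses the preconsolidation pressure — recompression up to σ'_p, then virgin compression beyond:
S_c = H/(1+e₀)·[C_r·log₁₀(σ'_p/σ'_0) + C_c·log₁₀(σ'_f/σ'_p)]
    = 2.8/2.29 × [0.087×log₁₀(128/37.963) + 0.35×log₁₀(148.96/128)]
    = 1.2227 × [0.045923 + 0.023051] = 0.08433 m

S_c ≈ 0.0843 m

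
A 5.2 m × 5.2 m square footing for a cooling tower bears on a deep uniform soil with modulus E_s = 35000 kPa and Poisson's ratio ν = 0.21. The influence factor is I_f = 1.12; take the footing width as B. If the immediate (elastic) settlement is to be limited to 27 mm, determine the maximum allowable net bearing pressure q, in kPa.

S_e = q·B·(1−ν²)/E_s · I_f  ⇒  q = S_e·E_s / (B·(1−ν²)·I_f).
q = 0.027 × 35000 / (5.2 × 0.9559 × 1.12) = 169.7 kPa

q ≈ 170 kPa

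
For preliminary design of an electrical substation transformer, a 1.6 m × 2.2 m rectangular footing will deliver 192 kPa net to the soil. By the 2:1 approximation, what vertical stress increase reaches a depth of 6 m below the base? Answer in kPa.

Δσ_z ≈ 10.8 kPa

By the 2:1 method the load spreads at 1 horizontal : 2 vertical, so at depth z the loaded area has grown by z in each plan dimension:
Δσ = qBL/((B+z)(L+z)) = 192×1.6×2.2/((1.6+6)(2.2+6)) = 10.845 kPa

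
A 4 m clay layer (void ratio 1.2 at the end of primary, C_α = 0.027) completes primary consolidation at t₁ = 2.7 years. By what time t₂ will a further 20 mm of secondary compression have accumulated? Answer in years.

S_s = C_α·H/(1+e_p)·log₁₀(t₂/t₁) ⇒ log₁₀(t₂/t₁) = S_s·(1+e_p)/(C_α·H).
log₁₀(t₂/t₁) = 0.02 × (1+1.2) / (0.027×4) = 0.4074
t₂ = t₁ × 10^0.4074 = 2.7 × 2.555 = 6.899 years

t₂ ≈ 6.9 years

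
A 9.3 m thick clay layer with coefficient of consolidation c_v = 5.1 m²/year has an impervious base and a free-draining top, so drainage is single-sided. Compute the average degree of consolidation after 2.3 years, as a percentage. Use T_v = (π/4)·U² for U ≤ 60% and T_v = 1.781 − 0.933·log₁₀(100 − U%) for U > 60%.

U ≈ 41.6 %

Drainage path length: H_d = H = 9.3 m (single drainage).
T_v = c_v·t/H_d² = 5.1×2.3/9.3² = 0.13562.
T_v = 0.13562 corresponds to the U ≤ 60% branch:
U = √(4T_v/π) = 0.4155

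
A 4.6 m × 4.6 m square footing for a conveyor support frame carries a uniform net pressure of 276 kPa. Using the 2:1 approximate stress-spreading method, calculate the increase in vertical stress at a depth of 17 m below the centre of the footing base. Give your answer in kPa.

Δσ_z ≈ 12.5 kPa

By the 2:1 method the load spreads at 1 horizontal : 2 vertical, so at depth z the loaded area has grown by z in each plan dimension:
Δσ = qBL/((B+z)(L+z)) = 276×4.6×4.6/((4.6+17)(4.6+17)) = 12.517 kPa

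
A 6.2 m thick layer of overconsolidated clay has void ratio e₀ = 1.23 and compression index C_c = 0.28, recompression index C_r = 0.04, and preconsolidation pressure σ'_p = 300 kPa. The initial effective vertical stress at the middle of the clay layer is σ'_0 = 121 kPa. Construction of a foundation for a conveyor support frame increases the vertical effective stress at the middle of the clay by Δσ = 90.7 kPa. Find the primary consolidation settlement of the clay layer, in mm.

S_c ≈ 27 mm

Final effective stress: σ'_f = 121 + 90.7 = 211.7 kPa.
σ'_f = 211.7 ≤ σ'_p = 300 kPa, so the clay remains overconsolidated and only the recompression index applies:
S_c = C_r·H/(1+e₀)·log₁₀(σ'_f/σ'_0) = 0.04×6.2/2.23×log₁₀(211.7/121)
    = 0.11121 × 0.24294 = 0.02702 m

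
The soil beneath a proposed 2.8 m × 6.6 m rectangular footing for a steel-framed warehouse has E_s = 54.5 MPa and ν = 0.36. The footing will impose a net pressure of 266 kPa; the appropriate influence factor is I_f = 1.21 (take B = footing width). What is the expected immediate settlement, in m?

S_e ≈ 0.0144 m

Immediate (elastic) settlement: S_e = q·B·(1−ν²)/E_s · I_f.
E_s = 54.5 MPa = 54500 kPa.
S_e = 266 × 2.8 × (1 − 0.36²) / 54500 × 1.21
    = 266 × 2.8 × 0.8704 / 54500 × 1.21
    = 0.01439 m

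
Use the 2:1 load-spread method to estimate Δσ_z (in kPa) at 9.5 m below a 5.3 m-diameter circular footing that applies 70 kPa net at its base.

Δσ_z ≈ 8.98 kPa

By the 2:1 method the load spreads at 1 horizontal : 2 vertical, so at depth z the loaded area has grown by z in each plan dimension:
Δσ ≈ qD²/(D+z)² = 70×5.3²/(5.3+9.5)² = 8.9769 kPa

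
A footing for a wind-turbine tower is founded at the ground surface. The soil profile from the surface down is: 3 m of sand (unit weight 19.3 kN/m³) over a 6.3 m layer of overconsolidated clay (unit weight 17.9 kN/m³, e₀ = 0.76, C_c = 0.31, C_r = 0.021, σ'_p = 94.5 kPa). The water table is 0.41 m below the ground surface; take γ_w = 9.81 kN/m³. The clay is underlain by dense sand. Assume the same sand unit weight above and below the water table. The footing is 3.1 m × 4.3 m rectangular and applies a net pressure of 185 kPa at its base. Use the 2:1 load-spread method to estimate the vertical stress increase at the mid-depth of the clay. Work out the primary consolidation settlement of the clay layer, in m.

Mid-depth of clay below the ground surface: z = 3 + 6.3/2 = 6.15 m.
Total vertical stress at mid-clay: σ_v = 19.3×3 + 17.9×3.15 = 114.28 kPa.
Pore pressure: u = 9.81×(6.15 − 0.41) = 56.309 kPa.
Initial effective stress: σ'_0 = σ_v − u = 114.28 − 56.309 = 57.971 kPa.
Stress increase at mid-clay by the 2:1 spreading method:
Δσ = qBL/((B+z)(L+z)) = 185×3.1×4.3/((3.1+6.15)(4.3+6.15)) = 25.512 kPa
Final effective stress: σ'_f = 57.971 + 25.512 = 83.483 kPa.
σ'_f = 83.483 ≤ σ'_p = 94.5 kPa, so the clay remains overconsolidated and only the recompression index applies:
S_c = C_r·H/(1+e₀)·log₁₀(σ'_f/σ'_0) = 0.021×6.3/1.76×log₁₀(83.483/57.971)
    = 0.07517 × 0.15839 = 0.01191 m

S_c ≈ 0.0119 m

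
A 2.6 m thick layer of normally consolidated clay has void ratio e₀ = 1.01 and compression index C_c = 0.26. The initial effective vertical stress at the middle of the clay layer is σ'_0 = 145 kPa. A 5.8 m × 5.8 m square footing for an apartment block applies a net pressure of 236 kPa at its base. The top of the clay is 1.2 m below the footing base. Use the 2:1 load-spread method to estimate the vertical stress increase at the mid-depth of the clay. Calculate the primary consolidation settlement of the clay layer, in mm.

Mid-depth of clay below the footing base: z = 1.2 + 2.6/2 = 2.5 m.
Stress increase at mid-clay by the 2:1 spreading method:
Δσ = qBL/((B+z)(L+z)) = 236×5.8×5.8/((5.8+2.5)(5.8+2.5)) = 115.24 kPa
Final effective stress: σ'_f = σ'_0 + Δσ = 145 + 115.24 = 260.24 kPa.
Normally consolidated clay, so the full stress increment lies on the virgin compression line:
S_c = C_c·H/(1+e₀)·log₁₀(σ'_f/σ'_0) = 0.26×2.6/(1+1.01)×log₁₀(260.24/145)
    = 0.33632 × 0.25401 = 0.08543 m

S_c ≈ 85.4 mm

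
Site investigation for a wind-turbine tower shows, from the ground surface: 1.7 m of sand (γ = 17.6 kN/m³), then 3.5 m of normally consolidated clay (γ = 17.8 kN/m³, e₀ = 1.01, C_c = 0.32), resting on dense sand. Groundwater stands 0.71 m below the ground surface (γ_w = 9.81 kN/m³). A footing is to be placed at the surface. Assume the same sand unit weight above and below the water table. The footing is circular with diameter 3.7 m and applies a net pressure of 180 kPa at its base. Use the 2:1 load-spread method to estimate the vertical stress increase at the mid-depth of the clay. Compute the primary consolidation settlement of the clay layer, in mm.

Mid-depth of clay below the ground surface: z = 1.7 + 3.5/2 = 3.45 m.
Total vertical stress at mid-clay: σ_v = 17.6×1.7 + 17.8×1.75 = 61.07 kPa.
Pore pressure: u = 9.81×(3.45 − 0.71) = 26.879 kPa.
Initial effective stress: σ'_0 = σ_v − u = 61.07 − 26.879 = 34.191 kPa.
Stress increase at mid-clay by the 2:1 spreading method:
Δσ ≈ qD²/(D+z)² = 180×3.7²/(3.7+3.45)² = 48.202 kPa
Final effective stress: σ'_f = σ'_0 + Δσ = 34.191 + 48.202 = 82.393 kPa.
Normally consolidated clay, so the full stress increment lies on the virgin compression line:
S_c = C_c·H/(1+e₀)·log₁₀(σ'_f/σ'_0) = 0.32×3.5/(1+1.01)×log₁₀(82.393/34.191)
    = 0.55721 × 0.38198 = 0.2128 m

S_c ≈ 213 mm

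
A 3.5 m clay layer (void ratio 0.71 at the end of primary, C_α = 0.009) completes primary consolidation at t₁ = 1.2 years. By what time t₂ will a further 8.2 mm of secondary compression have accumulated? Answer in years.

t₂ ≈ 3.34 years

S_s = C_α·H/(1+e_p)·log₁₀(t₂/t₁) ⇒ log₁₀(t₂/t₁) = S_s·(1+e_p)/(C_α·H).
log₁₀(t₂/t₁) = 0.0082 × (1+0.71) / (0.009×3.5) = 0.4451
t₂ = t₁ × 10^0.4451 = 1.2 × 2.787 = 3.344 years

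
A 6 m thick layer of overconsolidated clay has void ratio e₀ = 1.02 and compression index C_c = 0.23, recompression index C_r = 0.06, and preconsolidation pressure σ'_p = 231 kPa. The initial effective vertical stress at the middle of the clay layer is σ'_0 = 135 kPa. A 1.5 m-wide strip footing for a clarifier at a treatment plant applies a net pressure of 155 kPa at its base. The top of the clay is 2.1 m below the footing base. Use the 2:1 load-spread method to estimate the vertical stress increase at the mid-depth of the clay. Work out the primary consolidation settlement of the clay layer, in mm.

S_c ≈ 17.9 mm

Mid-depth of clay below the footing base: z = 2.1 + 6/2 = 5.1 m.
Stress increase at mid-clay by the 2:1 spreading method:
Δσ = qB/(B+z) = 155×1.5/(1.5+5.1) = 35.227 kPa
Final effective stress: σ'_f = 135 + 35.227 = 170.23 kPa.
σ'_f = 170.23 ≤ σ'_p = 231 kPa, so the clay remains overconsolidated and only the recompression index applies:
S_c = C_r·H/(1+e₀)·log₁₀(σ'_f/σ'_0) = 0.06×6/2.02×log₁₀(170.23/135)
    = 0.17822 × 0.1007 = 0.01795 m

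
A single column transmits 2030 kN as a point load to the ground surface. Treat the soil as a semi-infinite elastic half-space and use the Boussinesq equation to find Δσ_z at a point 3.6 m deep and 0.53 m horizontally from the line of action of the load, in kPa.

Δσ_z ≈ 70.9 kPa

Boussinesq vertical stress below a point load on an elastic half-space:
Δσ_z = 3P/(2πz²) · [1 + (r/z)²]^(−5/2)
r/z = 0.53/3.6 = 0.14722; [1+(r/z)²]^(−5/2) = 0.9478.
Δσ_z = 3×2030/(2π×3.6²) × 0.9478 = 74.788 × 0.9478 = 70.88 kPa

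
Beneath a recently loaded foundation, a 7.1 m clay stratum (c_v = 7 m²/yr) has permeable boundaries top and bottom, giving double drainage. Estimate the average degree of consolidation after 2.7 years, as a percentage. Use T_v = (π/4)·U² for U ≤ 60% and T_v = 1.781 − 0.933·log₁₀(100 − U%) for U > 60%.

U ≈ 98 %

Drainage path length: H_d = H/2 = 3.55 m (double drainage).
T_v = c_v·t/H_d² = 7×2.7/3.55² = 1.4997.
T_v = 1.4997 corresponds to the U > 60% branch:
U = 1 − 10^((1.781 − T_v)/0.933)/100 = 0.98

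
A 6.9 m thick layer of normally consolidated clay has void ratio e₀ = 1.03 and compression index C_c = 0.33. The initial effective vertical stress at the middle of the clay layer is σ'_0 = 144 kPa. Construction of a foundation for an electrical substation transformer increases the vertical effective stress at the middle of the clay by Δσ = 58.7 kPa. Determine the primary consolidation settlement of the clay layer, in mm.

Final effective stress: σ'_f = σ'_0 + Δσ = 144 + 58.7 = 202.7 kPa.
Normally consolidated clay, so the full stress increment lies on the virgin compression line:
S_c = C_c·H/(1+e₀)·log₁₀(σ'_f/σ'_0) = 0.33×6.9/(1+1.03)×log₁₀(202.7/144)
    = 1.1217 × 0.14849 = 0.1666 m

S_c ≈ 167 mm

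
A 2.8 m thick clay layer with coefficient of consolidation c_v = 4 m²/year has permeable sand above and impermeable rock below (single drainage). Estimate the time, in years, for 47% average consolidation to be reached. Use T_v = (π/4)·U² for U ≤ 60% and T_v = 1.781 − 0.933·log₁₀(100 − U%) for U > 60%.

Drainage path length: H_d = H = 2.8 m (single drainage).
U ≤ 60%: T_v = (π/4)·U² = (π/4)×0.47² = 0.17349.
t = T_v·H_d²/c_v = 0.17349×2.8²/4 = 0.34 years.

t ≈ 0.34 years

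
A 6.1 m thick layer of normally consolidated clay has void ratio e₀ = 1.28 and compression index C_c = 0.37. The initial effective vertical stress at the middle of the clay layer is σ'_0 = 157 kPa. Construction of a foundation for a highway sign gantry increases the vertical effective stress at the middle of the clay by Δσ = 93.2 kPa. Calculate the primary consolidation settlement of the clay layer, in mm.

Final effective stress: σ'_f = σ'_0 + Δσ = 157 + 93.2 = 250.2 kPa.
Normally consolidated clay, so the full stress increment lies on the virgin compression line:
S_c = C_c·H/(1+e₀)·log₁₀(σ'_f/σ'_0) = 0.37×6.1/(1+1.28)×log₁₀(250.2/157)
    = 0.98991 × 0.20239 = 0.2003 m

S_c ≈ 200 mm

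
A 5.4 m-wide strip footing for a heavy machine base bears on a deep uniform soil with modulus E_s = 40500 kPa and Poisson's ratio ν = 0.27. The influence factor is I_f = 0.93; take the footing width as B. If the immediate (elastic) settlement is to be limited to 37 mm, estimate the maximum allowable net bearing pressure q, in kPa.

S_e = q·B·(1−ν²)/E_s · I_f  ⇒  q = S_e·E_s / (B·(1−ν²)·I_f).
q = 0.037 × 40500 / (5.4 × 0.9271 × 0.93) = 321.8 kPa

q ≈ 322 kPa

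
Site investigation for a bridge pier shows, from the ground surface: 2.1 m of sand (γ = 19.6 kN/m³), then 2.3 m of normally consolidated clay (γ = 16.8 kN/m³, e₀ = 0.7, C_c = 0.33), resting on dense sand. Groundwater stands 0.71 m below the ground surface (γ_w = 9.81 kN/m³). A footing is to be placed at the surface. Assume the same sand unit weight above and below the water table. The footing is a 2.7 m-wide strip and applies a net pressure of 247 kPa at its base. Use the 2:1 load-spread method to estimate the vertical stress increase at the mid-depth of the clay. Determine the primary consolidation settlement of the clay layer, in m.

S_c ≈ 0.276 m

Mid-depth of clay below the ground surface: z = 2.1 + 2.3/2 = 3.25 m.
Total vertical stress at mid-clay: σ_v = 19.6×2.1 + 16.8×1.15 = 60.48 kPa.
Pore pressure: u = 9.81×(3.25 − 0.71) = 24.917 kPa.
Initial effective stress: σ'_0 = σ_v − u = 60.48 − 24.917 = 35.563 kPa.
Stress increase at mid-clay by the 2:1 spreading method:
Δσ = qB/(B+z) = 247×2.7/(2.7+3.25) = 112.08 kPa
Final effective stress: σ'_f = σ'_0 + Δσ = 35.563 + 112.08 = 147.64 kPa.
Normally consolidated clay, so the full stress increment lies on the virgin compression line:
S_c = C_c·H/(1+e₀)·log₁₀(σ'_f/σ'_0) = 0.33×2.3/(1+0.7)×log₁₀(147.64/35.563)
    = 0.44647 × 0.61821 = 0.276 m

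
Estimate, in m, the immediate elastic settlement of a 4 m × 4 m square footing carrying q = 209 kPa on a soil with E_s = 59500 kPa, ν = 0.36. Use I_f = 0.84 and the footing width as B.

Immediate (elastic) settlement: S_e = q·B·(1−ν²)/E_s · I_f.
S_e = 209 × 4 × (1 − 0.36²) / 59500 × 0.84
    = 209 × 4 × 0.8704 / 59500 × 0.84
    = 0.01027 m

S_e ≈ 0.0103 m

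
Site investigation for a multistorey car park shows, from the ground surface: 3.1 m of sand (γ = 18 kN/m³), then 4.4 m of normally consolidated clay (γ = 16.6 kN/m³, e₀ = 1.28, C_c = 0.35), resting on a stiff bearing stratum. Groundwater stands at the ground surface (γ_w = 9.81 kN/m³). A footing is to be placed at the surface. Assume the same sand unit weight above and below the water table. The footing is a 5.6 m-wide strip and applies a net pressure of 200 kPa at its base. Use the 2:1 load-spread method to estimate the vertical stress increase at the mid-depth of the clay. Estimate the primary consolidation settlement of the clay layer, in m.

S_c ≈ 0.371 m

Mid-depth of clay below the ground surface: z = 3.1 + 4.4/2 = 5.3 m.
Total vertical stress at mid-clay: σ_v = 18×3.1 + 16.6×2.2 = 92.32 kPa.
Pore pressure: u = 9.81×(5.3 − 0) = 51.993 kPa.
Initial effective stress: σ'_0 = σ_v − u = 92.32 − 51.993 = 40.327 kPa.
Stress increase at mid-clay by the 2:1 spreading method:
Δσ = qB/(B+z) = 200×5.6/(5.6+5.3) = 102.75 kPa
Final effective stress: σ'_f = σ'_0 + Δσ = 40.327 + 102.75 = 143.08 kPa.
Normally consolidated clay, so the full stress increment lies on the virgin compression line:
S_c = C_c·H/(1+e₀)·log₁₀(σ'_f/σ'_0) = 0.35×4.4/(1+1.28)×log₁₀(143.08/40.327)
    = 0.67544 × 0.54998 = 0.3715 m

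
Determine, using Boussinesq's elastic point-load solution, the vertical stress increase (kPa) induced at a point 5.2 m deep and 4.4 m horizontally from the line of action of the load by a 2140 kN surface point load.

Boussinesq vertical stress below a point load on an elastic half-space:
Δσ_z = 3P/(2πz²) · [1 + (r/z)²]^(−5/2)
r/z = 4.4/5.2 = 0.84615; [1+(r/z)²]^(−5/2) = 0.25925.
Δσ_z = 3×2140/(2π×5.2²) × 0.25925 = 37.788 × 0.25925 = 9.797 kPa

Δσ_z ≈ 9.8 kPa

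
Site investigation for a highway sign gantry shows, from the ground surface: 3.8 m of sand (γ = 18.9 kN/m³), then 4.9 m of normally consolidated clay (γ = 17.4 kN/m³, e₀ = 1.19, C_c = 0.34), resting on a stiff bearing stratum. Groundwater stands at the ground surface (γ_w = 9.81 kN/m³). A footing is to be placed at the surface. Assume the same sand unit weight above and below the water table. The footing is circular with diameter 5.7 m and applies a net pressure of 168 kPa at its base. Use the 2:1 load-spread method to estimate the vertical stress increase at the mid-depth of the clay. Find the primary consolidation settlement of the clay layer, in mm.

Mid-depth of clay below the ground surface: z = 3.8 + 4.9/2 = 6.25 m.
Total vertical stress at mid-clay: σ_v = 18.9×3.8 + 17.4×2.45 = 114.45 kPa.
Pore pressure: u = 9.81×(6.25 − 0) = 61.312 kPa.
Initial effective stress: σ'_0 = σ_v − u = 114.45 − 61.312 = 53.138 kPa.
Stress increase at mid-clay by the 2:1 spreading method:
Δσ ≈ qD²/(D+z)² = 168×5.7²/(5.7+6.25)² = 38.223 kPa
Final effective stress: σ'_f = σ'_0 + Δσ = 53.138 + 38.223 = 91.361 kPa.
Normally consolidated clay, so the full stress increment lies on the virgin compression line:
S_c = C_c·H/(1+e₀)·log₁₀(σ'_f/σ'_0) = 0.34×4.9/(1+1.19)×log₁₀(91.361/53.138)
    = 0.76073 × 0.23536 = 0.179 m

S_c ≈ 179 mm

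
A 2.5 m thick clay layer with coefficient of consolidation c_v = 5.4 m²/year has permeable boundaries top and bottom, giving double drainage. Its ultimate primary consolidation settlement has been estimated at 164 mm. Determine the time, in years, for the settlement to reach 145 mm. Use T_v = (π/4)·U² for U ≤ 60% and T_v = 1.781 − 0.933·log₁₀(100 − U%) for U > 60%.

Drainage path length: H_d = H/2 = 1.25 m (double drainage).
U = S(t)/S_ult = 145/164 = 0.8841.
U > 60%: T_v = 1.781 − 0.933·log₁₀(100 − 88.415) = 0.78837.
t = T_v·H_d²/c_v = 0.78837×1.25²/5.4 = 0.2281 years.

t ≈ 0.228 years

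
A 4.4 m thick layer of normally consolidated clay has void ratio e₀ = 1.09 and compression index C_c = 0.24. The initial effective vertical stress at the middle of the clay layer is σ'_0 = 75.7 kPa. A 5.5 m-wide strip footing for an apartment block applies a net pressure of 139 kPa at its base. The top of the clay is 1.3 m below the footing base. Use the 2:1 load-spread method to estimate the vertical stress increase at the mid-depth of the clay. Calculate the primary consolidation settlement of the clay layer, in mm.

S_c ≈ 165 mm

Mid-depth of clay below the footing base: z = 1.3 + 4.4/2 = 3.5 m.
Stress increase at mid-clay by the 2:1 spreading method:
Δσ = qB/(B+z) = 139×5.5/(5.5+3.5) = 84.944 kPa
Final effective stress: σ'_f = σ'_0 + Δσ = 75.7 + 84.944 = 160.64 kPa.
Normally consolidated clay, so the full stress increment lies on the virgin compression line:
S_c = C_c·H/(1+e₀)·log₁₀(σ'_f/σ'_0) = 0.24×4.4/(1+1.09)×log₁₀(160.64/75.7)
    = 0.50526 × 0.32676 = 0.1651 m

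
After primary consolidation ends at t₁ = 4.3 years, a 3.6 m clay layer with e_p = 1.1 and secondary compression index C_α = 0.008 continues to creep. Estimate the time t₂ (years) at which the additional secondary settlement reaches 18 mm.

S_s = C_α·H/(1+e_p)·log₁₀(t₂/t₁) ⇒ log₁₀(t₂/t₁) = S_s·(1+e_p)/(C_α·H).
log₁₀(t₂/t₁) = 0.018 × (1+1.1) / (0.008×3.6) = 1.312
t₂ = t₁ × 10^1.312 = 4.3 × 20.54 = 88.3 years

t₂ ≈ 88.3 years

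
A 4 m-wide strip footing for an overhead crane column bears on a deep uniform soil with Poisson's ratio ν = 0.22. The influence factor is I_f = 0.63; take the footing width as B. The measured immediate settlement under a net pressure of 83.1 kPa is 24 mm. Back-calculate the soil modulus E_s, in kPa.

S_e = q·B·(1−ν²)/E_s · I_f  ⇒  E_s = q·B·(1−ν²)·I_f / S_e.
E_s = 83.1 × 4 × 0.9516 × 0.63 / 0.024 = 8303 kPa

E_s ≈ 8300 kPa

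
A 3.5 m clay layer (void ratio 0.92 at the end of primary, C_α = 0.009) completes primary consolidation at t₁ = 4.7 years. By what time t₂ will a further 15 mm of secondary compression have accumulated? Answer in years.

t₂ ≈ 38.6 years

S_s = C_α·H/(1+e_p)·log₁₀(t₂/t₁) ⇒ log₁₀(t₂/t₁) = S_s·(1+e_p)/(C_α·H).
log₁₀(t₂/t₁) = 0.015 × (1+0.92) / (0.009×3.5) = 0.9143
t₂ = t₁ × 10^0.9143 = 4.7 × 8.209 = 38.58 years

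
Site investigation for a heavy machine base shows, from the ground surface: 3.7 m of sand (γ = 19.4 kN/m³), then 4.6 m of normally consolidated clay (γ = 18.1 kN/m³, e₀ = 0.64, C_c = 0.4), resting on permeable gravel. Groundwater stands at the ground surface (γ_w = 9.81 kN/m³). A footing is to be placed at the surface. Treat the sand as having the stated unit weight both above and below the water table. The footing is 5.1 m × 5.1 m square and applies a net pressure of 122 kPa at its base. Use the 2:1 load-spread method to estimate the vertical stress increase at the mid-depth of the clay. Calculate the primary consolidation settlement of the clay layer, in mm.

Mid-depth of clay below the ground surface: z = 3.7 + 4.6/2 = 6 m.
Total vertical stress at mid-clay: σ_v = 19.4×3.7 + 18.1×2.3 = 113.41 kPa.
Pore pressure: u = 9.81×(6 − 0) = 58.86 kPa.
Initial effective stress: σ'_0 = σ_v − u = 113.41 − 58.86 = 54.55 kPa.
Stress increase at mid-clay by the 2:1 spreading method:
Δσ = qBL/((B+z)(L+z)) = 122×5.1×5.1/((5.1+6)(5.1+6)) = 25.755 kPa
Final effective stress: σ'_f = σ'_0 + Δσ = 54.55 + 25.755 = 80.305 kPa.
Normally consolidated clay, so the full stress increment lies on the virgin compression line:
S_c = C_c·H/(1+e₀)·log₁₀(σ'_f/σ'_0) = 0.4×4.6/(1+0.64)×log₁₀(80.305/54.55)
    = 1.122 × 0.16795 = 0.1884 m

S_c ≈ 188 mm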